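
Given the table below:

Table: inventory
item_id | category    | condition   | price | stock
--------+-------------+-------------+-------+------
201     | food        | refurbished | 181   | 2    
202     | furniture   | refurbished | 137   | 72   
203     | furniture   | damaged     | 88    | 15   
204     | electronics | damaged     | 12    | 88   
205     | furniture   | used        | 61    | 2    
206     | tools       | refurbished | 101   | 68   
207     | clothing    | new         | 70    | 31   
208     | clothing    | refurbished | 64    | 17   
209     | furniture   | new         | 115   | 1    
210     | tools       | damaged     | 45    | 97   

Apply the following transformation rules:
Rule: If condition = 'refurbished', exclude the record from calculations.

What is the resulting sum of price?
391

Step 1: Identify records where condition = 'refurbished'
Step 2: The excluded records sum to 483
Step 3: Original total price = 874
Step 4: Remaining total = 874 - 483 = 391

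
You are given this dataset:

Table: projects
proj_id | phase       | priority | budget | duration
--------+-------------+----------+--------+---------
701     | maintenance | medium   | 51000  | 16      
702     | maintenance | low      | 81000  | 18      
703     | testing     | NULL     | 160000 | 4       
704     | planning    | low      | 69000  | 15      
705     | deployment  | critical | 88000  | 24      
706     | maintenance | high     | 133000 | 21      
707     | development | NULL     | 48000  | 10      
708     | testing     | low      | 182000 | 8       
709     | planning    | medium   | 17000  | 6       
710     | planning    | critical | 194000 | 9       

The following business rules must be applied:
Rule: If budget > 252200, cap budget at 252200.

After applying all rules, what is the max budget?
194000

Step 1: Original maximum budget = 194000
Step 2: Check cap of 252200 against maximum
Step 3: No records exceed the cap (max 194000 <= cap 252200), so no capping applies
Step 4: Maximum after transformation = 194000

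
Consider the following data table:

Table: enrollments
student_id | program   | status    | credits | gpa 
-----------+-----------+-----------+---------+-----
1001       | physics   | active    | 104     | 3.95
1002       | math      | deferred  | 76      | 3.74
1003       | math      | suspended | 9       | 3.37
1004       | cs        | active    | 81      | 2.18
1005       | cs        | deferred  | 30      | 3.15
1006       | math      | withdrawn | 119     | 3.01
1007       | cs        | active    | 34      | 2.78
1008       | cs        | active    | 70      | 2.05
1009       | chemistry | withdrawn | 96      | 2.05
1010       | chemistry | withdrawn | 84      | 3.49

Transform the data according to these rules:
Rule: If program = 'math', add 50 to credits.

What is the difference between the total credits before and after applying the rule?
150

Step 1: Original sum of credits = 703
Step 2: 3 records have program = 'math'
Step 3: Each affected record changes by 50
Step 4: Total change = 3 × 50 = 150
Step 5: New sum = 703 + 150 = 853
Step 6: Difference = |853 - 703| = 150
        (Sum increased by 150)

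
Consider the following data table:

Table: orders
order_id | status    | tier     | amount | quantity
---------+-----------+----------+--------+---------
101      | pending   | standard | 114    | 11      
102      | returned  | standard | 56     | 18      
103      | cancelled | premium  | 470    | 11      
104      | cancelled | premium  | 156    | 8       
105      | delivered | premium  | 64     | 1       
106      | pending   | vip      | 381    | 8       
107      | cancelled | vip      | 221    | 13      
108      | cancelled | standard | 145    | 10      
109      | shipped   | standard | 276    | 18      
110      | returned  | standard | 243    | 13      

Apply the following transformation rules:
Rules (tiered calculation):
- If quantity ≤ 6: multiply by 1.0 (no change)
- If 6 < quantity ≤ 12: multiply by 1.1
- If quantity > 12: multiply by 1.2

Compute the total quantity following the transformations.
128.2

Step 1: Tier 1 (quantity ≤ 6): 1 records, sum = 1 × 1.0 = 1.0
Step 2: Tier 2 (6 < quantity ≤ 12): 5 records, sum = 48 × 1.1 = 52.8
Step 3: Tier 3 (quantity > 12): 4 records, sum = 62 × 1.2 = 74.4
Step 4: Final sum = 1.0 + 52.8 + 74.4 = 128.2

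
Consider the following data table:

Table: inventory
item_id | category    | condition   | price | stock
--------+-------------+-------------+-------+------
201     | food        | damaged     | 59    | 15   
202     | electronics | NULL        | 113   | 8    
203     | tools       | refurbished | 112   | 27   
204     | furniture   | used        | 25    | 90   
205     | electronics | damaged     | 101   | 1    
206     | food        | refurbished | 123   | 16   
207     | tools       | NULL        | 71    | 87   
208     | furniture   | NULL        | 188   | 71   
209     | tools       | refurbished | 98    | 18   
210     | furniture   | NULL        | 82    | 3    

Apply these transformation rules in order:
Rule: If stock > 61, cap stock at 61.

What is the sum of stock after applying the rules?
271

Step 1: 3 records have stock > 61
Step 2: These records originally summed to 248
Step 3: After capping: 3 × 61 = 183
Step 4: Unaffected records sum: 88
Step 5: Final sum = 183 + 88 = 271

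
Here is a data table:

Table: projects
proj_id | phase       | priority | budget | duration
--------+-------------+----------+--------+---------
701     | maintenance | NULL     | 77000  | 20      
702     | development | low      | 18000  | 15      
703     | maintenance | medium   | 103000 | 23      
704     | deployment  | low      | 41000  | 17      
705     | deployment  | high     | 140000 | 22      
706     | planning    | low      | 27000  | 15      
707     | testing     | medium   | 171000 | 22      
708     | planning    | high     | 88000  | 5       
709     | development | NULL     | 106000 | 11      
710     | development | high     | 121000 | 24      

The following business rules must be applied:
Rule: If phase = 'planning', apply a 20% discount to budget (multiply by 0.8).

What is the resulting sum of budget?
869000.0

Step 1: Records with phase = 'planning' have total budget = 115000
Step 2: Apply multiplier: 115000 × 0.8 = 92000.0
Step 3: Other records total: 777000
Step 4: Final sum = 92000.0 + 777000 = 869000.0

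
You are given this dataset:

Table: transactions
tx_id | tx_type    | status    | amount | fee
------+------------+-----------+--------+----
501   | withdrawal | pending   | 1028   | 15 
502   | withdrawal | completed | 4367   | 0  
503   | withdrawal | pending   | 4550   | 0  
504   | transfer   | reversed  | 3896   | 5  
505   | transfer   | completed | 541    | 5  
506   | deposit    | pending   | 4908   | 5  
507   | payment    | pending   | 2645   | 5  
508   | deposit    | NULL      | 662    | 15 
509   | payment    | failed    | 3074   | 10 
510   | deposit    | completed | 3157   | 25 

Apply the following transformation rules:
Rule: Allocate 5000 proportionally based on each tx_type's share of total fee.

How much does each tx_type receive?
deposit: 2647.06, payment: 882.35, transfer: 588.24, withdrawal: 882.35

Step 1: Calculate total fee = 85
Step 2: Calculate each tx_type's proportion:
  deposit: 45/85 = 52.94% → 2647.06
  payment: 15/85 = 17.65% → 882.35
  transfer: 10/85 = 11.76% → 588.24
  withdrawal: 15/85 = 17.65% → 882.35
Step 3: Verify: sum of allocations ≈ 5000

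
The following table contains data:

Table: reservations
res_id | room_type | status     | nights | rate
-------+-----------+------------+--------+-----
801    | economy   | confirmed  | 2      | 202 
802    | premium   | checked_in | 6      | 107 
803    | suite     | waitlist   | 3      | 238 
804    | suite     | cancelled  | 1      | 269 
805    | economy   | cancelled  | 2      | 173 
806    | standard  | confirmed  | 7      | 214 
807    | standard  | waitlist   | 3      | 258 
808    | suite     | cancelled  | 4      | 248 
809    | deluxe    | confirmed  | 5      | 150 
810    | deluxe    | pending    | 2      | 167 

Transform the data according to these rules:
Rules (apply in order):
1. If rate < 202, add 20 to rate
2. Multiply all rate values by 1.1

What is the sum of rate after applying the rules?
2316.6

Step 1: Apply Rule 1 - Add 20 to records with rate < 202
  - 4 records affected: 597 + (4 × 20) = 677
  - Unaffected records: 1429
  - Sum after Rule 1: 2106
Step 2: Apply Rule 2 - Multiply all by 1.1
  - 2106 × 1.1 = 2316.6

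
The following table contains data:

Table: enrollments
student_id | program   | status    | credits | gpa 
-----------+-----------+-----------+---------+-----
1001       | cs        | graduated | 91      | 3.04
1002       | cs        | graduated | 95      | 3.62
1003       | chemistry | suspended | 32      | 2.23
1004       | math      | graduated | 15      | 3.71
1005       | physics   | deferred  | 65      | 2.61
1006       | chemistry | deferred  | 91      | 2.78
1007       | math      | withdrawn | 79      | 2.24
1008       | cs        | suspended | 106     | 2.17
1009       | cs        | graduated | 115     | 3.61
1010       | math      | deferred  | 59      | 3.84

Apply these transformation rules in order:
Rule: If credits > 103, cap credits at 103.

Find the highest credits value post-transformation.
103

Step 1: Original maximum credits = 115
Step 2: Apply cap at 103
Step 3: 2 records had credits > 103 and were capped
Step 4: Maximum after transformation = 103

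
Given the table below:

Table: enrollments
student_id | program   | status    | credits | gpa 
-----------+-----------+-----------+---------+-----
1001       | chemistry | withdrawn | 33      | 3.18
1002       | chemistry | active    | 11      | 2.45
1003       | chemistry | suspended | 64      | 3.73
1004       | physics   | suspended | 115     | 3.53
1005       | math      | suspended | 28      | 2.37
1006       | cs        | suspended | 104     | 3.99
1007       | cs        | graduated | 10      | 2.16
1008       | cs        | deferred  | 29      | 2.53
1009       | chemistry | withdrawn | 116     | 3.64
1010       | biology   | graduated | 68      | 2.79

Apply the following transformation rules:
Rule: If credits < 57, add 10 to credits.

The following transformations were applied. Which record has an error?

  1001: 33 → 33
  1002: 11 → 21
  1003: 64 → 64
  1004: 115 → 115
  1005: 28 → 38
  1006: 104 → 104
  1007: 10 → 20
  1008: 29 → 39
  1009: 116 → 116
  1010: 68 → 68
Record 1001 has an error. The correct transformed value should be 43, not 33.

Step 1: Check each record against the rule
Step 2: Record 1001 has credits = 33
Step 3: Since 33 < 57, the bonus should have been applied
Step 4: Correct value = 43, but claimed value = 33
Conclusion: Record 1001 has the error.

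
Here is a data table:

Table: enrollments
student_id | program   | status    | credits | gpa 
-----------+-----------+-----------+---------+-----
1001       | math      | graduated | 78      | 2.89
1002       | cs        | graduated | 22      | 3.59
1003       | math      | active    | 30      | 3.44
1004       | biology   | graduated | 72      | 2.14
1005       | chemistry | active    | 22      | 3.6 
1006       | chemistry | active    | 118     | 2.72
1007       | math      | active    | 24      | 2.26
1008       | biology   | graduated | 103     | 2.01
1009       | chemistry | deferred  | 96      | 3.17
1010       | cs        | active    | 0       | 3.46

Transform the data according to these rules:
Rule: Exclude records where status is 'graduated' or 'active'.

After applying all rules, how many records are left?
1

Step 1: Count records to exclude
  - 4 (graduated) + 5 (active) = 9 records
Step 2: Total records: 10
Step 3: Remaining = 10 - 9 = 1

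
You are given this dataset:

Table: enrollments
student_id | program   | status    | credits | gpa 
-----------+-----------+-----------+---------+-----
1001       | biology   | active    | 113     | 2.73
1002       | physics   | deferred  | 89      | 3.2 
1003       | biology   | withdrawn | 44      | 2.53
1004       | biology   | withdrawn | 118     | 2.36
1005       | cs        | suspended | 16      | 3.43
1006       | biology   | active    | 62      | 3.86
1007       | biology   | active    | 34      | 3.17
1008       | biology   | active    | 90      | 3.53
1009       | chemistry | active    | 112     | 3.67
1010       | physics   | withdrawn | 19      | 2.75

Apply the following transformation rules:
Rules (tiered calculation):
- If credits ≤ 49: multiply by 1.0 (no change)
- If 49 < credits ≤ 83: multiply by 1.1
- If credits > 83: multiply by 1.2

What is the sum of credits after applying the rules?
807.6

Step 1: Tier 1 (credits ≤ 49): 4 records, sum = 113 × 1.0 = 113.0
Step 2: Tier 2 (49 < credits ≤ 83): 1 records, sum = 62 × 1.1 = 68.2
Step 3: Tier 3 (credits > 83): 5 records, sum = 522 × 1.2 = 626.4
Step 4: Final sum = 113.0 + 68.2 + 626.4 = 807.6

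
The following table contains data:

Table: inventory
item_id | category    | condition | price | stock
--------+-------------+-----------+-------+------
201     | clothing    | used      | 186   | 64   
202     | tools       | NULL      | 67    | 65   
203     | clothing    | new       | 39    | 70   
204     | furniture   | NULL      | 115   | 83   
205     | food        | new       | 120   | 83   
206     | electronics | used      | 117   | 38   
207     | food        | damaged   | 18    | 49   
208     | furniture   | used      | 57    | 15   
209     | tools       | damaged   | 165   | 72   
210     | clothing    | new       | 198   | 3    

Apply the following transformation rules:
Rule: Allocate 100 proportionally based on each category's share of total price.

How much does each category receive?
clothing: 39.09, electronics: 10.81, food: 12.75, furniture: 15.9, tools: 21.44

Step 1: Calculate total price = 1082
Step 2: Calculate each category's proportion:
  clothing: 423/1082 = 39.09% → 39.09
  electronics: 117/1082 = 10.81% → 10.81
  food: 138/1082 = 12.75% → 12.75
  furniture: 172/1082 = 15.90% → 15.9
  tools: 232/1082 = 21.44% → 21.44
Step 3: Verify: sum of allocations ≈ 100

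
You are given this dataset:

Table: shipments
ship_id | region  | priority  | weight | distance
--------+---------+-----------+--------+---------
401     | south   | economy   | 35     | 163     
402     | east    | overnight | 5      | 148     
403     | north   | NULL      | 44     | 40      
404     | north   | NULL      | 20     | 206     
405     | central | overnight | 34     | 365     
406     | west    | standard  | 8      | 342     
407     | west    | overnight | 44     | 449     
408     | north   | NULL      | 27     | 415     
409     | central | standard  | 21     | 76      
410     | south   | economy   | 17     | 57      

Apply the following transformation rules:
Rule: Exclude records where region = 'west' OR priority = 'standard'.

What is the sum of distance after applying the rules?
1394

Step 1: Find records where region = 'west' OR priority = 'standard'
Step 2: 3 records match, summing to 867
Step 3: Original sum: 2261
Step 4: Remaining sum = 2261 - 867 = 1394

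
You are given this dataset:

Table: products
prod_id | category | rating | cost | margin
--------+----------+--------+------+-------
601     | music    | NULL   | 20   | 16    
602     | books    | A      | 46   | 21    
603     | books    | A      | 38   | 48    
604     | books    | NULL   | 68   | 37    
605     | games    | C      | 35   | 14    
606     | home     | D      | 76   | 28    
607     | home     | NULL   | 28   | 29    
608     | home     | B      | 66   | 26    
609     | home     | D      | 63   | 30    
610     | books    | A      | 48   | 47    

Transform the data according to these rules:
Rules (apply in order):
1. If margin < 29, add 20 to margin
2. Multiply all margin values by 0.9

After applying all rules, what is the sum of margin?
356.4

Step 1: Apply Rule 1 - Add 20 to records with margin < 29
  - 5 records affected: 105 + (5 × 20) = 205
  - Unaffected records: 191
  - Sum after Rule 1: 396
Step 2: Apply Rule 2 - Multiply all by 0.9
  - 396 × 0.9 = 356.4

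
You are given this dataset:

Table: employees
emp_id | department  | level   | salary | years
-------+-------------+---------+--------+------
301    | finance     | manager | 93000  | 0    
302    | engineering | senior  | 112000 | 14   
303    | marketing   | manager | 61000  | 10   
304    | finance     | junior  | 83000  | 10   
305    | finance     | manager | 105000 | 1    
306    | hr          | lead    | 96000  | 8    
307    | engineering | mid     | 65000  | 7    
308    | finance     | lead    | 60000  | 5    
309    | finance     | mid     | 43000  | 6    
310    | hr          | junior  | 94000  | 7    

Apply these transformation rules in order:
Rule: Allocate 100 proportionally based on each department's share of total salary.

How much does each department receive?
engineering: 21.8, finance: 47.29, hr: 23.4, marketing: 7.51

Step 1: Calculate total salary = 812000
Step 2: Calculate each department's proportion:
  engineering: 177000/812000 = 21.80% → 21.8
  finance: 384000/812000 = 47.29% → 47.29
  hr: 190000/812000 = 23.40% → 23.4
  marketing: 61000/812000 = 7.51% → 7.51
Step 3: Verify: sum of allocations ≈ 100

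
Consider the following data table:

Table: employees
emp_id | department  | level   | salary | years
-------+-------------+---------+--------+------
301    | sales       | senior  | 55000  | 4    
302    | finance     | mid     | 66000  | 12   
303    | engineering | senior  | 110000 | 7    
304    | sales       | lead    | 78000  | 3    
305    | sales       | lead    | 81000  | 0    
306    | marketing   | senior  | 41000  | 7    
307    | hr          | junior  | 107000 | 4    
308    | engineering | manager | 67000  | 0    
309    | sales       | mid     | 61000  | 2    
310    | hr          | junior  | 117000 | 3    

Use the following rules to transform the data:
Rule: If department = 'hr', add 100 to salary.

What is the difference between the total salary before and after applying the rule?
200

Step 1: Original sum of salary = 783000
Step 2: 2 records have department = 'hr'
Step 3: Each affected record changes by 100
Step 4: Total change = 2 × 100 = 200
Step 5: New sum = 783000 + 200 = 783200
Step 6: Difference = |783200 - 783000| = 200
        (Sum increased by 200)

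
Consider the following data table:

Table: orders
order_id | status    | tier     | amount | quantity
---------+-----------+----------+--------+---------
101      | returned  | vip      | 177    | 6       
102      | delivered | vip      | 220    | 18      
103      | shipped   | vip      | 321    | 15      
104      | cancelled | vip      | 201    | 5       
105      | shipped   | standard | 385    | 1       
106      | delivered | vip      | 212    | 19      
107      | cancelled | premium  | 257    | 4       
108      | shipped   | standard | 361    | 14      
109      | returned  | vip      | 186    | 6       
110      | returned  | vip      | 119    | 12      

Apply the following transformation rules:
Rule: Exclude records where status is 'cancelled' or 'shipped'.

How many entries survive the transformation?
5

Step 1: Count records to exclude
  - 2 (cancelled) + 3 (shipped) = 5 records
Step 2: Total records: 10
Step 3: Remaining = 10 - 5 = 5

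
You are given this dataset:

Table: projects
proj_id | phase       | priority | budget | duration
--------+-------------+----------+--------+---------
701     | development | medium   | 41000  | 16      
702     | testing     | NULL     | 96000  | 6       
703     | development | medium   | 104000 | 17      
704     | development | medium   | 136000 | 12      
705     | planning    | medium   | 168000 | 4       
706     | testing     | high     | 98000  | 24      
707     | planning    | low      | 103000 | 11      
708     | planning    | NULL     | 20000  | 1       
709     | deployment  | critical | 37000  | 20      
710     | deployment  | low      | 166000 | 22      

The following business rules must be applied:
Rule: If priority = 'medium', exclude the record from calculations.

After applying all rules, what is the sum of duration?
84

Step 1: Identify records where priority = 'medium'
Step 2: The excluded records sum to 49
Step 3: Original total duration = 133
Step 4: Remaining total = 133 - 49 = 84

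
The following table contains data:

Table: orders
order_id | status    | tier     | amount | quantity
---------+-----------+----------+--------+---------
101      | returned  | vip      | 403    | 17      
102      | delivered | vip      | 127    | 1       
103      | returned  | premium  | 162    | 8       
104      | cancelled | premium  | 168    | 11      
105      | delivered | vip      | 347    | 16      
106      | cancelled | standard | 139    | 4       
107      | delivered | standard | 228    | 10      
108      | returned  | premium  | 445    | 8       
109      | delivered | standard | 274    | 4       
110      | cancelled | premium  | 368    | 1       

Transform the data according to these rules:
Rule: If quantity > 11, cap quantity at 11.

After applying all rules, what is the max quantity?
11

Step 1: Original maximum quantity = 17
Step 2: Apply cap at 11
Step 3: 2 records had quantity > 11 and were capped
Step 4: Maximum after transformation = 11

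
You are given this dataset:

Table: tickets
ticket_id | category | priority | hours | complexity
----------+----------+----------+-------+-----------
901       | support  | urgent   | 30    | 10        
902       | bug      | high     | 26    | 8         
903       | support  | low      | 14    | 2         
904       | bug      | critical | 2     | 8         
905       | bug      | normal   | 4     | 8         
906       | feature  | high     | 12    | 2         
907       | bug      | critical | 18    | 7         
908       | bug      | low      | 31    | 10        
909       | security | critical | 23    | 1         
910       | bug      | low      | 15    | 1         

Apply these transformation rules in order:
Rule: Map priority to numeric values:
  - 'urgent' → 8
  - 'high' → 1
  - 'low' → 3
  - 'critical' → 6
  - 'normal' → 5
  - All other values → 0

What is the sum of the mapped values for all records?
42

Step 1: Apply mapping to each record
Step 2: Count by status:
  'urgent': 1 records × 8 = 8
  'high': 2 records × 1 = 2
  'low': 3 records × 3 = 9
  'critical': 3 records × 6 = 18
  'normal': 1 records × 5 = 5
Step 3: Sum all mapped values = 42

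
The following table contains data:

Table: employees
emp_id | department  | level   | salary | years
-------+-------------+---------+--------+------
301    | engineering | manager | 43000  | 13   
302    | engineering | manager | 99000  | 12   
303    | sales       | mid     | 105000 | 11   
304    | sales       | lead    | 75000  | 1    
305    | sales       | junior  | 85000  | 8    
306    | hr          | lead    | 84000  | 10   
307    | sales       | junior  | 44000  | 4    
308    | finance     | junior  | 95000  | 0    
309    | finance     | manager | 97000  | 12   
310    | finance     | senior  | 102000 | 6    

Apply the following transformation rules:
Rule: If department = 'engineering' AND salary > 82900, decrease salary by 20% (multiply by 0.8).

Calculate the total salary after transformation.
809200.0

Step 1: Find records where department = 'engineering' AND salary > 82900
Step 2: 1 records match, summing to 99000
Step 3: After multiplier: 99000 × 0.8 = 79200.0
Step 4: Unaffected records sum: 730000
Step 5: Final sum = 79200.0 + 730000 = 809200.0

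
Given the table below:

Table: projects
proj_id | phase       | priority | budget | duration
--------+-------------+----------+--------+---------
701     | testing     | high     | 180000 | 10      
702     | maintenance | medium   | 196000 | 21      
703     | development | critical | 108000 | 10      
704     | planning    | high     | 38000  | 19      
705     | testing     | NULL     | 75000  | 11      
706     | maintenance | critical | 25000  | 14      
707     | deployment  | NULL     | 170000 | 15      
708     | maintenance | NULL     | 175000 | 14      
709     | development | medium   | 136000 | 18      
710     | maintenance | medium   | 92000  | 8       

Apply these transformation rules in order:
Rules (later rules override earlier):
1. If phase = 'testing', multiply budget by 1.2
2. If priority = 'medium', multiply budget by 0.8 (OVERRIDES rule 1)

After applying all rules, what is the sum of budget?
1161200.0

Step 1: Rule 2 takes priority for records with priority = 'medium'
  - 3 records: 424000 × 0.8 = 339200.0
Step 2: Rule 1 applies to remaining records with phase = 'testing'
  - 2 records: 255000 × 1.2 = 306000.0
Step 3: Other records unchanged: 516000
Step 4: Final sum = 339200.0 + 306000.0 + 516000 = 1161200.0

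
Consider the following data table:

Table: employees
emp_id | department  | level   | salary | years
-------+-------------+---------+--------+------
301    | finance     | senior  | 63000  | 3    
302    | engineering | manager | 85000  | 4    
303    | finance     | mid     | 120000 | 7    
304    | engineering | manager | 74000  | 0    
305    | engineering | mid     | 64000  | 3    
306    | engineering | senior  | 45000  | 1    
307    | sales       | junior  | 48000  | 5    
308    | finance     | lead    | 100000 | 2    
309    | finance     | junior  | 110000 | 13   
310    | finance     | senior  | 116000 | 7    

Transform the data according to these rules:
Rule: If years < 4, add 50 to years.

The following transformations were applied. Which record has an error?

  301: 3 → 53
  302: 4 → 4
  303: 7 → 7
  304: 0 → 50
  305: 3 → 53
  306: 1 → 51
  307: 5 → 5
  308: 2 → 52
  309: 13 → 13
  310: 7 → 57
Record 310 has an error. The correct transformed value should be 7, not 57.

Step 1: Check each record against the rule
Step 2: Record 310 has years = 7
Step 3: Since 7 >= 4, the bonus should not have been applied
Step 4: Correct value = 7, but claimed value = 57
Conclusion: Record 310 has the error.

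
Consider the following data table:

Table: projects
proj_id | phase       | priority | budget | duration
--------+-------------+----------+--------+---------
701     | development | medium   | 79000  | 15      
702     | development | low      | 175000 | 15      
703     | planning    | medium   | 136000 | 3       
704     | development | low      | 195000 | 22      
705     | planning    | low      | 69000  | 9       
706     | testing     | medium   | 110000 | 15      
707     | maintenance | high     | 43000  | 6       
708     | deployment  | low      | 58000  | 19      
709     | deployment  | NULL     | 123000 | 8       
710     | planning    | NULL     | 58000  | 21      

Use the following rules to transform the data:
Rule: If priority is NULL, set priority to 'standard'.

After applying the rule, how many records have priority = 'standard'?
2

Step 1: Count records where priority IS NULL
Step 2: Found 2 records with NULL priority
Step 3: These records will have priority set to 'standard'
Step 4: Records already having priority = 'standard': 0
Step 5: Answer: 2 + 0 = 2 records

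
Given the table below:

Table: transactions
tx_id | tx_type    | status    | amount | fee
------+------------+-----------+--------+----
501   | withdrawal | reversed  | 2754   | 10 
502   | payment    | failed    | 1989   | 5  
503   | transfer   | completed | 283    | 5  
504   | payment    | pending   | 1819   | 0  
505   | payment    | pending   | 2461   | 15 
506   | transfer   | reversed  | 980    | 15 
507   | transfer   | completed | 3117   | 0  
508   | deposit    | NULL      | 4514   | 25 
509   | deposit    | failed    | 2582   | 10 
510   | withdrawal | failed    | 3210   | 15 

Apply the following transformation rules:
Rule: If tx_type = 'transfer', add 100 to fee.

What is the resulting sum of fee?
400

Step 1: Count records where tx_type = 'transfer': 3
Step 2: Total bonus added: 3 × 100 = 300
Step 3: Original sum of fee: 100
Step 4: Final sum = 100 + 300 = 400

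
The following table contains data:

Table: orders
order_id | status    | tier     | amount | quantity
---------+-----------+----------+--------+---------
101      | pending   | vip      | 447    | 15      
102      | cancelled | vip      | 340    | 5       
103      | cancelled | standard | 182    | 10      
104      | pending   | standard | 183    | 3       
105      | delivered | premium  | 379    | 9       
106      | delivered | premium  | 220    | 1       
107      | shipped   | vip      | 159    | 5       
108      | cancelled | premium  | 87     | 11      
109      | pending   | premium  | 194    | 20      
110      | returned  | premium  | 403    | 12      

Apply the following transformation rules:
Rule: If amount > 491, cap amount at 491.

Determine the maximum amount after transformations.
447

Step 1: Original maximum amount = 447
Step 2: Check cap of 491 against maximum
Step 3: No records exceed the cap (max 447 <= cap 491), so no capping applies
Step 4: Maximum after transformation = 447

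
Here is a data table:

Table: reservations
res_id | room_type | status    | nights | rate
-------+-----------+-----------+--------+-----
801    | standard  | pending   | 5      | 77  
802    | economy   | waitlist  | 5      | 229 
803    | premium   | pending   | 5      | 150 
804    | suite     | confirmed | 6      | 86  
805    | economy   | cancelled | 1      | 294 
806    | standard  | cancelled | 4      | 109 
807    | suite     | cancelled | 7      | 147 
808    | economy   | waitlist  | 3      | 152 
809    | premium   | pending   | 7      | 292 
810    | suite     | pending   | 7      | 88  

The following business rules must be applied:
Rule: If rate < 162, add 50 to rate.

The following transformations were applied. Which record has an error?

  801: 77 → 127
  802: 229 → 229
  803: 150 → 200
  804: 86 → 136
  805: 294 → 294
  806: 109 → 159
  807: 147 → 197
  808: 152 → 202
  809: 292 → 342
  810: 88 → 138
Record 809 has an error. The correct transformed value should be 292, not 342.

Step 1: Check each record against the rule
Step 2: Record 809 has rate = 292
Step 3: Since 292 >= 162, the bonus should not have been applied
Step 4: Correct value = 292, but claimed value = 342
Conclusion: Record 809 has the error.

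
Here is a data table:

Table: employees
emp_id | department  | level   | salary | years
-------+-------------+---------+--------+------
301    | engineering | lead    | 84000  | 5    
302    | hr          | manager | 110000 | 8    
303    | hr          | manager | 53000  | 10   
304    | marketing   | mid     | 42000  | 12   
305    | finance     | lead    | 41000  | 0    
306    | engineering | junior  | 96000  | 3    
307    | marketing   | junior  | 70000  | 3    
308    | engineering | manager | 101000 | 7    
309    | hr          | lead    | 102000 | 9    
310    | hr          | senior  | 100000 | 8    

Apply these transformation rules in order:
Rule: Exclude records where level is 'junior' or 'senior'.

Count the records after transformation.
7

Step 1: Count records to exclude
  - 2 (junior) + 1 (senior) = 3 records
Step 2: Total records: 10
Step 3: Remaining = 10 - 3 = 7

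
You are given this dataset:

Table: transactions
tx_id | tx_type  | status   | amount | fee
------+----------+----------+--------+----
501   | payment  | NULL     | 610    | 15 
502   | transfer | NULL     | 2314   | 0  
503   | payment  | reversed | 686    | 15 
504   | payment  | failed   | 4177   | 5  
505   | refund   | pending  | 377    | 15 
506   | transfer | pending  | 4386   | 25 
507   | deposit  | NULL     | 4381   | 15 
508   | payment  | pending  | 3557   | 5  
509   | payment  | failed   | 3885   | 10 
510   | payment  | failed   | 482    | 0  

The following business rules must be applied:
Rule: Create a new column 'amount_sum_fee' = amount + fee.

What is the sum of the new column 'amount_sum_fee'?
24960

Step 1: For each record, compute amount + fee
Example calculations:
  610 + 15 = 625
  2314 + 0 = 2314
  686 + 15 = 701
  ...
Step 2: Sum all derived values
Step 3: Total = 24960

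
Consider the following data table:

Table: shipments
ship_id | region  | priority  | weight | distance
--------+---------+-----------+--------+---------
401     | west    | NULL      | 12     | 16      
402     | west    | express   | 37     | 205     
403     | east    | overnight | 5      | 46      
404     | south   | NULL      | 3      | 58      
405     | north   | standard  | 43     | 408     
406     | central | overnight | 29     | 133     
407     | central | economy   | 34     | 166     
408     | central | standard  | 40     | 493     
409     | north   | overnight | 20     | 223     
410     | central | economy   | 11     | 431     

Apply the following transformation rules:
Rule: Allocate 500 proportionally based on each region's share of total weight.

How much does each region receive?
central: 243.59, east: 10.68, north: 134.62, south: 6.41, west: 104.7

Step 1: Calculate total weight = 234
Step 2: Calculate each region's proportion:
  central: 114/234 = 48.72% → 243.59
  east: 5/234 = 2.14% → 10.68
  north: 63/234 = 26.92% → 134.62
  south: 3/234 = 1.28% → 6.41
  west: 49/234 = 20.94% → 104.7
Step 3: Verify: sum of allocations ≈ 500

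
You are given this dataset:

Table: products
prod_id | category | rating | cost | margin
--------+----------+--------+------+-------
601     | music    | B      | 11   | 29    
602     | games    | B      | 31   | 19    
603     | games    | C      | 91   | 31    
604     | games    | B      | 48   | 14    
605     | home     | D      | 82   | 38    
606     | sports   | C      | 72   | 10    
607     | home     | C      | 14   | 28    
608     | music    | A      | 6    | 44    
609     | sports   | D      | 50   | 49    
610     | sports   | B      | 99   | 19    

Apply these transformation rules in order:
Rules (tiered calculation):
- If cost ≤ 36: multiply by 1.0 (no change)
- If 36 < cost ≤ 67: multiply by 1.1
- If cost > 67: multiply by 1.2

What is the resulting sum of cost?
582.6

Step 1: Tier 1 (cost ≤ 36): 4 records, sum = 62 × 1.0 = 62.0
Step 2: Tier 2 (36 < cost ≤ 67): 2 records, sum = 98 × 1.1 = 107.8
Step 3: Tier 3 (cost > 67): 4 records, sum = 344 × 1.2 = 412.8
Step 4: Final sum = 62.0 + 107.8 + 412.8 = 582.6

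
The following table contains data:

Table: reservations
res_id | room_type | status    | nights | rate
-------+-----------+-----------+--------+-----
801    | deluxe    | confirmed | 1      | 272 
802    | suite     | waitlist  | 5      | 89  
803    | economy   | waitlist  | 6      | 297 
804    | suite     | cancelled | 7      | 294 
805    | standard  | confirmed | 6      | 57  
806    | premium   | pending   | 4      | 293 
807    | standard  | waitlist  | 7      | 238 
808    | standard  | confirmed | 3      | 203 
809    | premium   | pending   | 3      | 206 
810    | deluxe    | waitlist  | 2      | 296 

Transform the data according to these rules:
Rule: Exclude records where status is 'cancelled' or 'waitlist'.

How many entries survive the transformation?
5

Step 1: Count records to exclude
  - 1 (cancelled) + 4 (waitlist) = 5 records
Step 2: Total records: 10
Step 3: Remaining = 10 - 5 = 5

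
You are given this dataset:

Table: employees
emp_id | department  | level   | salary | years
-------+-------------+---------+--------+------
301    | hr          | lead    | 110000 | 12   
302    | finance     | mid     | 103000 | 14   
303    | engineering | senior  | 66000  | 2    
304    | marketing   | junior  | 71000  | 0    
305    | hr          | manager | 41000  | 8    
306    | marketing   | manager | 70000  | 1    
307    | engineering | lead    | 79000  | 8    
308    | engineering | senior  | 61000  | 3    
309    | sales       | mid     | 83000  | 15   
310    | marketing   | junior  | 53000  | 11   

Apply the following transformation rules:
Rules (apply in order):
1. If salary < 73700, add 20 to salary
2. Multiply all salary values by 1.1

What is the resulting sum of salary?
810832.0

Step 1: Apply Rule 1 - Add 20 to records with salary < 73700
  - 6 records affected: 362000 + (6 × 20) = 362120
  - Unaffected records: 375000
  - Sum after Rule 1: 737120
Step 2: Apply Rule 2 - Multiply all by 1.1
  - 737120 × 1.1 = 810832.0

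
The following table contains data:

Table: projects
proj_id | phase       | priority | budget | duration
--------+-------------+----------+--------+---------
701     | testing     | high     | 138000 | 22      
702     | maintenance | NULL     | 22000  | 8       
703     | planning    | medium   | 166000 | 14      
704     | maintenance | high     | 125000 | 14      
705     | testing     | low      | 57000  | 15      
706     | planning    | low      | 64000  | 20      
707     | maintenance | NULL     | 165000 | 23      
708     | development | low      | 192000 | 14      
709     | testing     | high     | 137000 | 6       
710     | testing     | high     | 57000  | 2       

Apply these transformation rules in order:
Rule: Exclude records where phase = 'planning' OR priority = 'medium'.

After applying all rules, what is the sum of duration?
104

Step 1: Find records where phase = 'planning' OR priority = 'medium'
Step 2: 2 records match, summing to 34
Step 3: Original sum: 138
Step 4: Remaining sum = 138 - 34 = 104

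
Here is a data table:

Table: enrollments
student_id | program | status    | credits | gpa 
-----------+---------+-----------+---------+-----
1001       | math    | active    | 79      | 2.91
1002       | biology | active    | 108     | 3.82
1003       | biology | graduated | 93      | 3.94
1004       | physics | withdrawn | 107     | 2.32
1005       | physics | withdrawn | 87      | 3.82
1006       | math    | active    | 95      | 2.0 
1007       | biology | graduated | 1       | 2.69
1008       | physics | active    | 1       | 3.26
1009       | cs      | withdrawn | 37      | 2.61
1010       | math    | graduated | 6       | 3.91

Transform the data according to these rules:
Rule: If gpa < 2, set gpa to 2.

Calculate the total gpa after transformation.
31.28

Step 1: 0 records have gpa < 2
Step 2: These records originally summed to 0
Step 3: After setting to minimum: 0 × 2 = 0
Step 4: Unaffected records sum: 31.28
Step 5: Final sum = 0 + 31.28 = 31.28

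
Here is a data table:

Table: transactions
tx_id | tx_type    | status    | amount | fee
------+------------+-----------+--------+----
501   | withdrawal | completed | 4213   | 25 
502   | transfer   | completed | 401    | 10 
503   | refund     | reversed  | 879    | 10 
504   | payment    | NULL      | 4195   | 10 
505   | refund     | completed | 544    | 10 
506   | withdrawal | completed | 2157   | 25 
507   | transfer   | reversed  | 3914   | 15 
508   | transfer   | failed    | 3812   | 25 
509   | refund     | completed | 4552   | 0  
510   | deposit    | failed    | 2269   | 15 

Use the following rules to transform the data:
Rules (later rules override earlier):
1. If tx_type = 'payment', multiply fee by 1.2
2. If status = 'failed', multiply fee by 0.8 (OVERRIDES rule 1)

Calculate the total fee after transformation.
139.0

Step 1: Rule 2 takes priority for records with status = 'failed'
  - 2 records: 40 × 0.8 = 32.0
Step 2: Rule 1 applies to remaining records with tx_type = 'payment'
  - 1 records: 10 × 1.2 = 12.0
Step 3: Other records unchanged: 95
Step 4: Final sum = 32.0 + 12.0 + 95 = 139.0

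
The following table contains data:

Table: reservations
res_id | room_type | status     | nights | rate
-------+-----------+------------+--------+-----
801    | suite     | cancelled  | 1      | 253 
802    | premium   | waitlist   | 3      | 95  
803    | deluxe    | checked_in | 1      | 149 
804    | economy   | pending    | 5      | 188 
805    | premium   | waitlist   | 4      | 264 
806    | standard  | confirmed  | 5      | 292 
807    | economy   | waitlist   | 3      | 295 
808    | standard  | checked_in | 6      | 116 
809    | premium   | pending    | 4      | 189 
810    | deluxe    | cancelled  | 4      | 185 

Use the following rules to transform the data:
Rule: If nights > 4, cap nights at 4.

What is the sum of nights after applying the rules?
32

Step 1: 3 records have nights > 4
Step 2: These records originally summed to 16
Step 3: After capping: 3 × 4 = 12
Step 4: Unaffected records sum: 20
Step 5: Final sum = 12 + 20 = 32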